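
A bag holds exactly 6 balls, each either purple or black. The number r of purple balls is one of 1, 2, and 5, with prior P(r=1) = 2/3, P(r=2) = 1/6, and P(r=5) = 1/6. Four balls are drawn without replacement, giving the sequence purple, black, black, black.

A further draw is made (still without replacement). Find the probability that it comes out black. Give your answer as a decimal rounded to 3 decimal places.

0.917

Compute the likelihood of the observed sequence for each case: P(data | r = 1) = (1/6)(5/5)(4/4)(3/3) = 1/6; P(data | r = 2) = (2/6)(4/5)(3/4)(2/3) = 2/15; P(data | r = 5) = (5/6)(1/5)(0/4) = 0.
Weighting by the prior gives 2/3 · 1/6 = 1/9, 1/6 · 2/15 = 1/45, 1/6 · 0 = 0; summing to 2/15.
Dividing through by the total gives posterior P(r = 1 | data) = 5/6, P(r = 2 | data) = 1/6, P(r = 5 | data) = 0.
So P(black next | data) = Σ P(black next | H) P(H | data) = (1)(5/6) + (1/2)(1/6) = 11/12.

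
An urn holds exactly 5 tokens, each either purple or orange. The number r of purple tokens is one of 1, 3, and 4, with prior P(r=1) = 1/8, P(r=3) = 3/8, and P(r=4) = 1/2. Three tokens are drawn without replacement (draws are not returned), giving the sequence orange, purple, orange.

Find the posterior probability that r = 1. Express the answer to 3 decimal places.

The likelihood of the observed sequence under each hypothesis: P(data | r = 1) = (4/5)(1/4)(3/3) = 1/5; P(data | r = 3) = (2/5)(3/4)(1/3) = 1/10; P(data | r = 4) = (1/5)(4/4)(0/3) = 0.
The prior-weighted likelihoods are 1/8 · 1/5 = 1/40, 3/8 · 1/10 = 3/80, 1/2 · 0 = 0; summing to 1/16.
So P(r = 1 | data) = (1/40) / (1/16) = 2/5.

0.400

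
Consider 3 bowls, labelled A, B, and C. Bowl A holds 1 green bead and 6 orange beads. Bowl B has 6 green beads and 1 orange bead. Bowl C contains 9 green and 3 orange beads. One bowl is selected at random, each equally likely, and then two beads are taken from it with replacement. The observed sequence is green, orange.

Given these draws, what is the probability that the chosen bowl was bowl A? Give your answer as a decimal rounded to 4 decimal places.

The likelihood of the observed sequence under each hypothesis: P(data | bowl A) = (1/7)(6/7) = 6/49; P(data | bowl B) = (6/7)(1/7) = 6/49; P(data | bowl C) = (9/12)(3/12) = 3/16.
Multiplying each by its prior: 1/3 · 6/49 = 2/49, 1/3 · 6/49 = 2/49, 1/3 · 3/16 = 1/16; summing to 113/784.
So P(bowl A | data) = (2/49) / (113/784) = 32/113.

0.2832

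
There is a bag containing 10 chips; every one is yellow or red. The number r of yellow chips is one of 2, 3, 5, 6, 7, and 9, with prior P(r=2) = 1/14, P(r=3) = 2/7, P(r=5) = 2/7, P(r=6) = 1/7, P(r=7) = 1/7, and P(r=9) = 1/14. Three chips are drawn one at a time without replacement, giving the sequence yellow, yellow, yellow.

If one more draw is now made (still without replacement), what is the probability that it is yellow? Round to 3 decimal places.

0.591

For each hypothesis, P(data | H) works out to: P(data | r = 2) = (2/10)(1/9)(0/8) = 0; P(data | r = 3) = (3/10)(2/9)(1/8) = 1/120; P(data | r = 5) = (5/10)(4/9)(3/8) = 1/12; P(data | r = 6) = (6/10)(5/9)(4/8) = 1/6; P(data | r = 7) = (7/10)(6/9)(5/8) = 7/24; P(data | r = 9) = (9/10)(8/9)(7/8) = 7/10.
The prior-weighted likelihoods are 1/14 · 0 = 0, 2/7 · 1/120 = 1/420, 2/7 · 1/12 = 1/42, 1/7 · 1/6 = 1/42, 1/7 · 7/24 = 1/24, 1/14 · 7/10 = 1/20; with total 17/120.
Dividing through by the total gives posterior P(r = 2 | data) = 0, P(r = 3 | data) = 2/119, P(r = 5 | data) = 20/119, P(r = 6 | data) = 20/119, P(r = 7 | data) = 5/17, P(r = 9 | data) = 6/17.
So P(yellow next | data) = Σ P(yellow next | H) P(H | data) = (0)(2/119) + (2/7)(20/119) + (3/7)(20/119) + (4/7)(5/17) + (6/7)(6/17) = 492/833.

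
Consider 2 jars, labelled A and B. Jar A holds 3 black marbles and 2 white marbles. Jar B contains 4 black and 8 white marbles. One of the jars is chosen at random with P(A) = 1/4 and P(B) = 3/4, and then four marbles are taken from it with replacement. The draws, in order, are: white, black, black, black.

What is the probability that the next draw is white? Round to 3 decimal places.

Under each hypothesis, the probability of the observed sequence is: P(data | jar A) = (2/5)(3/5)(3/5)(3/5) = 0.0864; P(data | jar B) = (8/12)(4/12)(4/12)(4/12) = 0.024691.
The prior-weighted likelihoods are 1/4 · 0.0864 = 0.0216, 3/4 · 0.024691 = 0.018519; these sum to 0.040119.
Normalising, the posterior is P(jar A | data) = 0.5384, P(jar B | data) = 0.4616.
So P(white next | data) = Σ P(white next | H) P(H | data) = (2/5)(0.5384) + (2/3)(0.4616) = 0.52309.

0.523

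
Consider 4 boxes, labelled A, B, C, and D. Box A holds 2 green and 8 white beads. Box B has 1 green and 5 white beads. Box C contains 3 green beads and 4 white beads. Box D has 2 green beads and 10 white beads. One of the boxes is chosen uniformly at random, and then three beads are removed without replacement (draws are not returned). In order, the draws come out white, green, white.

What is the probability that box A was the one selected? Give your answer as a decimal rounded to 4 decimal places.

For each hypothesis, P(data | H) works out to: P(data | box A) = (8/10)(2/9)(7/8) = 0.15556; P(data | box B) = (5/6)(1/5)(4/4) = 0.16667; P(data | box C) = (4/7)(3/6)(3/5) = 0.17143; P(data | box D) = (10/12)(2/11)(9/10) = 0.13636.
Weighting by the prior gives 1/4 · 0.15556 = 0.038889, 1/4 · 0.16667 = 0.041667, 1/4 · 0.17143 = 0.042857, 1/4 · 0.13636 = 0.034091; summing to 0.1575.
By Bayes' rule, P(box A | data) = (0.038889) / (0.1575) = 0.24691.

0.2469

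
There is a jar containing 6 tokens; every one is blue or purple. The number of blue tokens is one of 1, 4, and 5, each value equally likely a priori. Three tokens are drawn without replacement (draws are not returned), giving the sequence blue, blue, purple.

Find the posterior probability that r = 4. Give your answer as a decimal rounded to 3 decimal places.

0.545

For each hypothesis, P(data | H) works out to: P(data | r = 1) = (1/6)(0/5) = 0; P(data | r = 4) = (4/6)(3/5)(2/4) = 1/5; P(data | r = 5) = (5/6)(4/5)(1/4) = 1/6.
The prior-weighted likelihoods are 1/3 · 0 = 0, 1/3 · 1/5 = 1/15, 1/3 · 1/6 = 1/18; with total 11/90.
Therefore the posterior P(r = 4 | data) = (1/15) / (11/90) = 6/11.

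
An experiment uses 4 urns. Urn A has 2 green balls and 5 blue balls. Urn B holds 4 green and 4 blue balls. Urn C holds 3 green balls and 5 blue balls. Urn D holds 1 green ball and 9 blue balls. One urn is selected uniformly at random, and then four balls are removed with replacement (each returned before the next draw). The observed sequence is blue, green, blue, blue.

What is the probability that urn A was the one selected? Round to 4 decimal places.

0.3145

For each hypothesis, P(data | H) works out to: P(data | urn A) = (5/7)(2/7)(5/7)(5/7) = 0.10412; P(data | urn B) = (4/8)(4/8)(4/8)(4/8) = 0.0625; P(data | urn C) = (5/8)(3/8)(5/8)(5/8) = 0.091553; P(data | urn D) = (9/10)(1/10)(9/10)(9/10) = 0.0729.
The prior-weighted likelihoods are 1/4 · 0.10412 = 0.026031, 1/4 · 0.0625 = 0.015625, 1/4 · 0.091553 = 0.022888, 1/4 · 0.0729 = 0.018225; summing to 0.082769.
So P(urn A | data) = (0.026031) / (0.082769) = 0.3145.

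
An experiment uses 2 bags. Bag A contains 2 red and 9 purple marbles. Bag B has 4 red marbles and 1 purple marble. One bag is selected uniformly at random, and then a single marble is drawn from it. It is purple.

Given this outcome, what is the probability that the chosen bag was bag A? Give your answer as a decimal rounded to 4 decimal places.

The likelihood of this draw under each hypothesis: P(data | bag A) = (9/11) = 9/11; P(data | bag B) = (1/5) = 1/5.
Weighting by the prior gives 1/2 · 9/11 = 9/22, 1/2 · 1/5 = 1/10; summing to 28/55.
By Bayes' rule, P(bag A | data) = (9/22) / (28/55) = 45/56.

0.8036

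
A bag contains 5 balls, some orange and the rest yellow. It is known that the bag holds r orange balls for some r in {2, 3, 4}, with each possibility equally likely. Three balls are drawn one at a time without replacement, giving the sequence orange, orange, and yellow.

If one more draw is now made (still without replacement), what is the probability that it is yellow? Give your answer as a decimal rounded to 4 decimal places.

0.4000

Compute the likelihood of the observed sequence for each case: P(data | r = 2) = (2/5)(1/4)(3/3) = 1/10; P(data | r = 3) = (3/5)(2/4)(2/3) = 1/5; P(data | r = 4) = (4/5)(3/4)(1/3) = 1/5.
The prior-weighted likelihoods are 1/3 · 1/10 = 1/30, 1/3 · 1/5 = 1/15, 1/3 · 1/5 = 1/15; summing to 1/6.
Normalising, the posterior is P(r = 2 | data) = 1/5, P(r = 3 | data) = 2/5, P(r = 4 | data) = 2/5.
So P(yellow next | data) = Σ P(yellow next | H) P(H | data) = (1)(1/5) + (1/2)(2/5) + (0)(2/5) = 2/5.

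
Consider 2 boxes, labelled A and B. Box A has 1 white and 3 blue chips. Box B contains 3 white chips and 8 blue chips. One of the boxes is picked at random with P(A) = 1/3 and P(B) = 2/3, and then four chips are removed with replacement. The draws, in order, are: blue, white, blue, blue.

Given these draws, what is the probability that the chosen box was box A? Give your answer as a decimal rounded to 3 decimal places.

0.335

For each hypothesis, P(data | H) works out to: P(data | box A) = (3/4)(1/4)(3/4)(3/4) = 0.10547; P(data | box B) = (8/11)(3/11)(8/11)(8/11) = 0.10491.
Multiplying each by its prior: 1/3 · 0.10547 = 0.035156, 2/3 · 0.10491 = 0.069941; summing to 0.1051.
By Bayes' rule, P(box A | data) = (0.035156) / (0.1051) = 0.33451.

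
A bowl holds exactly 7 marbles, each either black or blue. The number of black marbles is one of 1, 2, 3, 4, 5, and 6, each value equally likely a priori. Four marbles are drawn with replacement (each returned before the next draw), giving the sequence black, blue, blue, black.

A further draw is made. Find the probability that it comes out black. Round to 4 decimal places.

0.5000

For each hypothesis, P(data | H) works out to: P(data | r = 1) = (1/7)(6/7)(6/7)(1/7) = 0.014994; P(data | r = 2) = (2/7)(5/7)(5/7)(2/7) = 0.041649; P(data | r = 3) = (3/7)(4/7)(4/7)(3/7) = 0.059975; P(data | r = 4) = (4/7)(3/7)(3/7)(4/7) = 0.059975; P(data | r = 5) = (5/7)(2/7)(2/7)(5/7) = 0.041649; P(data | r = 6) = (6/7)(1/7)(1/7)(6/7) = 0.014994.
The prior-weighted likelihoods are 1/6 · 0.014994 = 0.002499, 1/6 · 0.041649 = 0.0069416, 1/6 · 0.059975 = 0.0099958, 1/6 · 0.059975 = 0.0099958, 1/6 · 0.041649 = 0.0069416, 1/6 · 0.014994 = 0.002499; these sum to 0.038873.
Dividing through by the total gives posterior P(r = 1 | data) = 0.064286, P(r = 2 | data) = 0.17857, P(r = 3 | data) = 0.25714, P(r = 4 | data) = 0.25714, P(r = 5 | data) = 0.17857, P(r = 6 | data) = 0.064286.
Averaging over the posterior, P(black next | data) = (1/7)(0.064286) + (2/7)(0.17857) + (3/7)(0.25714) + (4/7)(0.25714) + (5/7)(0.17857) + (6/7)(0.064286) = 0.5.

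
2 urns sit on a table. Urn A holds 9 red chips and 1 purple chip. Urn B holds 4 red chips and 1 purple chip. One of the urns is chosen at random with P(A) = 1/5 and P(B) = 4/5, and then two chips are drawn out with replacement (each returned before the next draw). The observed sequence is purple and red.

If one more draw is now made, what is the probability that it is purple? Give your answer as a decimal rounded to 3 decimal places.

For each hypothesis, P(data | H) works out to: P(data | urn A) = (1/10)(9/10) = 9/100; P(data | urn B) = (1/5)(4/5) = 4/25.
Weighting by the prior gives 1/5 · 9/100 = 9/500, 4/5 · 4/25 = 16/125; these sum to 73/500.
Normalising, the posterior is P(urn A | data) = 9/73, P(urn B | data) = 64/73.
Averaging over the posterior, P(purple next | data) = (1/10)(9/73) + (1/5)(64/73) = 137/730.

0.188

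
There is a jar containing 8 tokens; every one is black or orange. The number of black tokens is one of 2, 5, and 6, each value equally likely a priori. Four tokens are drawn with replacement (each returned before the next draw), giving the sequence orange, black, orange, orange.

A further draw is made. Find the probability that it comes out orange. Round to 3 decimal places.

Under each hypothesis, the probability of the observed sequence is: P(data | r = 2) = (6/8)(2/8)(6/8)(6/8) = 0.10547; P(data | r = 5) = (3/8)(5/8)(3/8)(3/8) = 0.032959; P(data | r = 6) = (2/8)(6/8)(2/8)(2/8) = 0.011719.
Weighting by the prior gives 1/3 · 0.10547 = 0.035156, 1/3 · 0.032959 = 0.010986, 1/3 · 0.011719 = 0.0039062; summing to 0.050049.
The posterior is then P(r = 2 | data) = 0.70244, P(r = 5 | data) = 0.21951, P(r = 6 | data) = 0.078049.
Averaging over the posterior, P(orange next | data) = (3/4)(0.70244) + (3/8)(0.21951) + (1/4)(0.078049) = 0.62866.

0.629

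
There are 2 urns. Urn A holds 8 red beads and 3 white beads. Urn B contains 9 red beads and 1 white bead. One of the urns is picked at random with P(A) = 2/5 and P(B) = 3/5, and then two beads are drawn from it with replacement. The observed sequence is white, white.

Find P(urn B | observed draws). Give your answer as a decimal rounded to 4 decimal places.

0.1678

The likelihood of the observed sequence under each hypothesis: P(data | urn A) = (3/11)(3/11) = 0.07438; P(data | urn B) = (1/10)(1/10) = 0.01.
Multiplying each by its prior: 2/5 · 0.07438 = 0.029752, 3/5 · 0.01 = 0.006; these sum to 0.035752.
So P(urn B | data) = (0.006) / (0.035752) = 0.16782.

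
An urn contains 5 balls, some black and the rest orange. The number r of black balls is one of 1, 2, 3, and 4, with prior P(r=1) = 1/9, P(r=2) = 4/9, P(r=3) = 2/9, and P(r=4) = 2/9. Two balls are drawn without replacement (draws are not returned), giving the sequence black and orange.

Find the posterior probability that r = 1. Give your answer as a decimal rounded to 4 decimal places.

0.0833

The likelihood of the observed sequence under each hypothesis: P(data | r = 1) = (1/5)(4/4) = 1/5; P(data | r = 2) = (2/5)(3/4) = 3/10; P(data | r = 3) = (3/5)(2/4) = 3/10; P(data | r = 4) = (4/5)(1/4) = 1/5.
Weighting by the prior gives 1/9 · 1/5 = 1/45, 4/9 · 3/10 = 2/15, 2/9 · 3/10 = 1/15, 2/9 · 1/5 = 2/45; with total 4/15.
By Bayes' rule, P(r = 1 | data) = (1/45) / (4/15) = 1/12.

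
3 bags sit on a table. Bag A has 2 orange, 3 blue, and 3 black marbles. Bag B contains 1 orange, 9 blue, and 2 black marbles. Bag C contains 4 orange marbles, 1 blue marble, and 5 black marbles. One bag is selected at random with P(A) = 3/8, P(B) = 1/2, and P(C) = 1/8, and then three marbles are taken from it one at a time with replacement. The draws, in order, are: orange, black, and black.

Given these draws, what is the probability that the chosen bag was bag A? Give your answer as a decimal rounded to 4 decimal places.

Compute the likelihood of the observed sequence for each case: P(data | bag A) = (2/8)(3/8)(3/8) = 0.035156; P(data | bag B) = (1/12)(2/12)(2/12) = 0.0023148; P(data | bag C) = (4/10)(5/10)(5/10) = 0.1.
Multiplying each by its prior: 3/8 · 0.035156 = 0.013184, 1/2 · 0.0023148 = 0.0011574, 1/8 · 0.1 = 0.0125; these sum to 0.026841.
So P(bag A | data) = (0.013184) / (0.026841) = 0.49117.

0.4912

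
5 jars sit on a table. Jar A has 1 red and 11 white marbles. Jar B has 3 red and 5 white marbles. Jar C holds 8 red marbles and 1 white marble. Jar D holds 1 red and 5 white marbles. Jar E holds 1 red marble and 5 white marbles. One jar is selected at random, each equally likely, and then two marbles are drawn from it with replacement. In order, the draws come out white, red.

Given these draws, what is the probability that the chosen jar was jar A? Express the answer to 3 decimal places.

Compute the likelihood of the observed sequence for each case: P(data | jar A) = (11/12)(1/12) = 0.076389; P(data | jar B) = (5/8)(3/8) = 0.23438; P(data | jar C) = (1/9)(8/9) = 0.098765; P(data | jar D) = (5/6)(1/6) = 0.13889; P(data | jar E) = (5/6)(1/6) = 0.13889.
Multiplying each by its prior: 1/5 · 0.076389 = 0.015278, 1/5 · 0.23438 = 0.046875, 1/5 · 0.098765 = 0.019753, 1/5 · 0.13889 = 0.027778, 1/5 · 0.13889 = 0.027778; with total 0.13746.
So P(jar A | data) = (0.015278) / (0.13746) = 0.11114.

0.111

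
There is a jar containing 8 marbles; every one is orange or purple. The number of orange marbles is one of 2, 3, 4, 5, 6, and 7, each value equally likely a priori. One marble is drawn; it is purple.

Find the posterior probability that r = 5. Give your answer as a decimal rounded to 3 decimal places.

0.143

Under each hypothesis, the probability of this draw is: P(data | r = 2) = (6/8) = 3/4; P(data | r = 3) = (5/8) = 5/8; P(data | r = 4) = (4/8) = 1/2; P(data | r = 5) = (3/8) = 3/8; P(data | r = 6) = (2/8) = 1/4; P(data | r = 7) = (1/8) = 1/8.
The prior-weighted likelihoods are 1/6 · 3/4 = 1/8, 1/6 · 5/8 = 5/48, 1/6 · 1/2 = 1/12, 1/6 · 3/8 = 1/16, 1/6 · 1/4 = 1/24, 1/6 · 1/8 = 1/48; with total 7/16.
Therefore the posterior P(r = 5 | data) = (1/16) / (7/16) = 1/7.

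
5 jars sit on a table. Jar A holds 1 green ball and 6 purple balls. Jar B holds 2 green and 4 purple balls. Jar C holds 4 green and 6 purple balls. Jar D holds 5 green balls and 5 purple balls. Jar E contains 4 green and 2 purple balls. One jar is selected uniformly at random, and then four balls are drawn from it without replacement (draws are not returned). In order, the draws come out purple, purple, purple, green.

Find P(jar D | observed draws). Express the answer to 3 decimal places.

Compute the likelihood of the observed sequence for each case: P(data | jar A) = (6/7)(5/6)(4/5)(1/4) = 0.14286; P(data | jar B) = (4/6)(3/5)(2/4)(2/3) = 0.13333; P(data | jar C) = (6/10)(5/9)(4/8)(4/7) = 0.095238; P(data | jar D) = (5/10)(4/9)(3/8)(5/7) = 0.059524; P(data | jar E) = (2/6)(1/5)(0/4) = 0.
The prior-weighted likelihoods are 1/5 · 0.14286 = 0.028571, 1/5 · 0.13333 = 0.026667, 1/5 · 0.095238 = 0.019048, 1/5 · 0.059524 = 0.011905, 1/5 · 0 = 0; these sum to 0.08619.
Therefore the posterior P(jar D | data) = (0.011905) / (0.08619) = 0.13812.

0.138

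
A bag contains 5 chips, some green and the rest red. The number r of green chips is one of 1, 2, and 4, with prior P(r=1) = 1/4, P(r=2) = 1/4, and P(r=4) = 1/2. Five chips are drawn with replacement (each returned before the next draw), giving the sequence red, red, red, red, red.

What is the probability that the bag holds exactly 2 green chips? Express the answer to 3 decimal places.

Compute the likelihood of the observed sequence for each case: P(data | r = 1) = (4/5)(4/5)(4/5)(4/5)(4/5) = 0.32768; P(data | r = 2) = (3/5)(3/5)(3/5)(3/5)(3/5) = 0.07776; P(data | r = 4) = (1/5)(1/5)(1/5)(1/5)(1/5) = 0.00032.
Weighting by the prior gives 1/4 · 0.32768 = 0.08192, 1/4 · 0.07776 = 0.01944, 1/2 · 0.00032 = 0.00016; these sum to 0.10152.
By Bayes' rule, P(r = 2 | data) = (0.01944) / (0.10152) = 0.19149.

0.191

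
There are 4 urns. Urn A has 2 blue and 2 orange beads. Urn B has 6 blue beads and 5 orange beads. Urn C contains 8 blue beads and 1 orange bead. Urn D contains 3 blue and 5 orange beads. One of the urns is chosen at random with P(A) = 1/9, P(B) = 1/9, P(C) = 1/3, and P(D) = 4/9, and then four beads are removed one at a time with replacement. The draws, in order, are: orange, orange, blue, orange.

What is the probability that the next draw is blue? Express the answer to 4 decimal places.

Compute the likelihood of the observed sequence for each case: P(data | urn A) = (2/4)(2/4)(2/4)(2/4) = 0.0625; P(data | urn B) = (5/11)(5/11)(6/11)(5/11) = 0.051226; P(data | urn C) = (1/9)(1/9)(8/9)(1/9) = 0.0012193; P(data | urn D) = (5/8)(5/8)(3/8)(5/8) = 0.091553.
Multiplying each by its prior: 1/9 · 0.0625 = 0.0069444, 1/9 · 0.051226 = 0.0056918, 1/3 · 0.0012193 = 0.00040644, 4/9 · 0.091553 = 0.04069; these sum to 0.053733.
The posterior is then P(urn A | data) = 0.12924, P(urn B | data) = 0.10593, P(urn C | data) = 0.0075641, P(urn D | data) = 0.75727.
Averaging over the posterior, P(blue next | data) = (1/2)(0.12924) + (6/11)(0.10593) + (8/9)(0.0075641) + (3/8)(0.75727) = 0.4131.

0.4131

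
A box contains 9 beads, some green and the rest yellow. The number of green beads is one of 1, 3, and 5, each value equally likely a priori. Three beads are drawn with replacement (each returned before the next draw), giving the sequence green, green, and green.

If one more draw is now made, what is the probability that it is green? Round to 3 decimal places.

0.513

Compute the likelihood of the observed sequence for each case: P(data | r = 1) = (1/9)(1/9)(1/9) = 0.0013717; P(data | r = 3) = (3/9)(3/9)(3/9) = 0.037037; P(data | r = 5) = (5/9)(5/9)(5/9) = 0.17147.
Multiplying each by its prior: 1/3 · 0.0013717 = 0.00045725, 1/3 · 0.037037 = 0.012346, 1/3 · 0.17147 = 0.057156; summing to 0.069959.
Normalising, the posterior is P(r = 1 | data) = 0.0065359, P(r = 3 | data) = 0.17647, P(r = 5 | data) = 0.81699.
Averaging over the posterior, P(green next | data) = (1/9)(0.0065359) + (1/3)(0.17647) + (5/9)(0.81699) = 0.51344.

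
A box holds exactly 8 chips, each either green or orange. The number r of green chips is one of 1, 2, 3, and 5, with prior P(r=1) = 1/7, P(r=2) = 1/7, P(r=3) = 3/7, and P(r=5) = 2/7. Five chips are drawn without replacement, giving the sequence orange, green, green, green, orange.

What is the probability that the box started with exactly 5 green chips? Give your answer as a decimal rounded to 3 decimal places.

0.667

For each hypothesis, P(data | H) works out to: P(data | r = 1) = (7/8)(1/7)(0/6) = 0; P(data | r = 2) = (6/8)(2/7)(1/6)(0/5) = 0; P(data | r = 3) = (5/8)(3/7)(2/6)(1/5)(4/4) = 1/56; P(data | r = 5) = (3/8)(5/7)(4/6)(3/5)(2/4) = 3/56.
Weighting by the prior gives 1/7 · 0 = 0, 1/7 · 0 = 0, 3/7 · 1/56 = 3/392, 2/7 · 3/56 = 3/196; with total 9/392.
By Bayes' rule, P(r = 5 | data) = (3/196) / (9/392) = 2/3.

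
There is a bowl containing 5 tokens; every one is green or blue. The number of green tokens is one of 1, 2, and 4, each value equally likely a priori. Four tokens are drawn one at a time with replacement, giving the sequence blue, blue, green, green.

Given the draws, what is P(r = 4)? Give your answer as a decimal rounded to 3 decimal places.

0.235

Compute the likelihood of the observed sequence for each case: P(data | r = 1) = (4/5)(4/5)(1/5)(1/5) = 0.0256; P(data | r = 2) = (3/5)(3/5)(2/5)(2/5) = 0.0576; P(data | r = 4) = (1/5)(1/5)(4/5)(4/5) = 0.0256.
The prior-weighted likelihoods are 1/3 · 0.0256 = 0.0085333, 1/3 · 0.0576 = 0.0192, 1/3 · 0.0256 = 0.0085333; summing to 0.036267.
Hence P(r = 4 | data) = (0.0085333) / (0.036267) = 0.23529.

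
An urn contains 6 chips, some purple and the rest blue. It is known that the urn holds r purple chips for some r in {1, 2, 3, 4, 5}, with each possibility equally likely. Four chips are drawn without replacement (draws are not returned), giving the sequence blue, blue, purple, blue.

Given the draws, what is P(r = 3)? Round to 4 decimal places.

Under each hypothesis, the probability of the observed sequence is: P(data | r = 1) = (5/6)(4/5)(1/4)(3/3) = 1/6; P(data | r = 2) = (4/6)(3/5)(2/4)(2/3) = 2/15; P(data | r = 3) = (3/6)(2/5)(3/4)(1/3) = 1/20; P(data | r = 4) = (2/6)(1/5)(4/4)(0/3) = 0; P(data | r = 5) = (1/6)(0/5) = 0.
The prior-weighted likelihoods are 1/5 · 1/6 = 1/30, 1/5 · 2/15 = 2/75, 1/5 · 1/20 = 1/100, 1/5 · 0 = 0, 1/5 · 0 = 0; these sum to 7/100.
By Bayes' rule, P(r = 3 | data) = (1/100) / (7/100) = 1/7.

0.1429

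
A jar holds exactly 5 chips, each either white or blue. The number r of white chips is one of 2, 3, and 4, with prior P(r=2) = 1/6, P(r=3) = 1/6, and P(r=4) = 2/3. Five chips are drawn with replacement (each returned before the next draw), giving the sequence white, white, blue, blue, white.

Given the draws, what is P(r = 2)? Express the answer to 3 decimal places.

Compute the likelihood of the observed sequence for each case: P(data | r = 2) = (2/5)(2/5)(3/5)(3/5)(2/5) = 0.02304; P(data | r = 3) = (3/5)(3/5)(2/5)(2/5)(3/5) = 0.03456; P(data | r = 4) = (4/5)(4/5)(1/5)(1/5)(4/5) = 0.02048.
Multiplying each by its prior: 1/6 · 0.02304 = 0.00384, 1/6 · 0.03456 = 0.00576, 2/3 · 0.02048 = 0.013653; summing to 0.023253.
By Bayes' rule, P(r = 2 | data) = (0.00384) / (0.023253) = 0.16514.

0.165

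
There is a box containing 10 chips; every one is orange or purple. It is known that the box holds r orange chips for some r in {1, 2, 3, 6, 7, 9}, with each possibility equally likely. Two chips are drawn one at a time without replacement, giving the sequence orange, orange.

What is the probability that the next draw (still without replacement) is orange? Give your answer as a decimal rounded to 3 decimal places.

The likelihood of the observed sequence under each hypothesis: P(data | r = 1) = (1/10)(0/9) = 0; P(data | r = 2) = (2/10)(1/9) = 1/45; P(data | r = 3) = (3/10)(2/9) = 1/15; P(data | r = 6) = (6/10)(5/9) = 1/3; P(data | r = 7) = (7/10)(6/9) = 7/15; P(data | r = 9) = (9/10)(8/9) = 4/5.
Multiplying each by its prior: 1/6 · 0 = 0, 1/6 · 1/45 = 1/270, 1/6 · 1/15 = 1/90, 1/6 · 1/3 = 1/18, 1/6 · 7/15 = 7/90, 1/6 · 4/5 = 2/15; summing to 38/135.
Dividing through by the total gives posterior P(r = 1 | data) = 0, P(r = 2 | data) = 1/76, P(r = 3 | data) = 3/76, P(r = 6 | data) = 15/76, P(r = 7 | data) = 21/76, P(r = 9 | data) = 9/19.
So P(orange next | data) = Σ P(orange next | H) P(H | data) = (0)(1/76) + (1/8)(3/76) + (1/2)(15/76) + (5/8)(21/76) + (7/8)(9/19) = 105/152.

0.691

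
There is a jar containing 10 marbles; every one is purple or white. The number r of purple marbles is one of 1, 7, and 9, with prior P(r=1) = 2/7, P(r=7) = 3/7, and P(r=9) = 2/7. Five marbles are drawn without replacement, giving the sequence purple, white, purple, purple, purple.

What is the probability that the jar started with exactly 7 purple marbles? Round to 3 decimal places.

Compute the likelihood of the observed sequence for each case: P(data | r = 1) = (1/10)(9/9)(0/8) = 0; P(data | r = 7) = (7/10)(3/9)(6/8)(5/7)(4/6) = 1/12; P(data | r = 9) = (9/10)(1/9)(8/8)(7/7)(6/6) = 1/10.
Multiplying each by its prior: 2/7 · 0 = 0, 3/7 · 1/12 = 1/28, 2/7 · 1/10 = 1/35; with total 9/140.
By Bayes' rule, P(r = 7 | data) = (1/28) / (9/140) = 5/9.

0.556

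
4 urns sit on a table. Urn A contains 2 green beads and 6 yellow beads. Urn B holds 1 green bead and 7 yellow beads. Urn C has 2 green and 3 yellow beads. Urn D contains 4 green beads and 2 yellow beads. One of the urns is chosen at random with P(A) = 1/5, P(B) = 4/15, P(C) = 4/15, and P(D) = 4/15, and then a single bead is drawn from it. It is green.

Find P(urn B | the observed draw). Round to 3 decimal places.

0.091

Compute the likelihood of this draw for each case: P(data | urn A) = (2/8) = 1/4; P(data | urn B) = (1/8) = 1/8; P(data | urn C) = (2/5) = 2/5; P(data | urn D) = (4/6) = 2/3.
The prior-weighted likelihoods are 1/5 · 1/4 = 1/20, 4/15 · 1/8 = 1/30, 4/15 · 2/5 = 8/75, 4/15 · 2/3 = 8/45; summing to 331/900.
Hence P(urn B | data) = (1/30) / (331/900) = 30/331.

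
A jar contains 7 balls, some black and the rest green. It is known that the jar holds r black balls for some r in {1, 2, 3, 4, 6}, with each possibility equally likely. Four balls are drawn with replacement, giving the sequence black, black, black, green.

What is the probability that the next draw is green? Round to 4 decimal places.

0.3711

For each hypothesis, P(data | H) works out to: P(data | r = 1) = (1/7)(1/7)(1/7)(6/7) = 0.002499; P(data | r = 2) = (2/7)(2/7)(2/7)(5/7) = 0.01666; P(data | r = 3) = (3/7)(3/7)(3/7)(4/7) = 0.044981; P(data | r = 4) = (4/7)(4/7)(4/7)(3/7) = 0.079967; P(data | r = 6) = (6/7)(6/7)(6/7)(1/7) = 0.089963.
The prior-weighted likelihoods are 1/5 · 0.002499 = 0.00049979, 1/5 · 0.01666 = 0.0033319, 1/5 · 0.044981 = 0.0089963, 1/5 · 0.079967 = 0.015993, 1/5 · 0.089963 = 0.017993; with total 0.046814.
The posterior is then P(r = 1 | data) = 0.010676, P(r = 2 | data) = 0.071174, P(r = 3 | data) = 0.19217, P(r = 4 | data) = 0.34164, P(r = 6 | data) = 0.38434.
So P(green next | data) = Σ P(green next | H) P(H | data) = (6/7)(0.010676) + (5/7)(0.071174) + (4/7)(0.19217) + (3/7)(0.34164) + (1/7)(0.38434) = 0.37112.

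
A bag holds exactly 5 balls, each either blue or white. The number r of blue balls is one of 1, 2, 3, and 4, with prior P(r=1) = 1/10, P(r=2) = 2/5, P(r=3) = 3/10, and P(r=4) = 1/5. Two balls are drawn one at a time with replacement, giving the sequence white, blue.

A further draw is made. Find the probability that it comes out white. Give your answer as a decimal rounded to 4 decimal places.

0.4889

Compute the likelihood of the observed sequence for each case: P(data | r = 1) = (4/5)(1/5) = 4/25; P(data | r = 2) = (3/5)(2/5) = 6/25; P(data | r = 3) = (2/5)(3/5) = 6/25; P(data | r = 4) = (1/5)(4/5) = 4/25.
Multiplying each by its prior: 1/10 · 4/25 = 2/125, 2/5 · 6/25 = 12/125, 3/10 · 6/25 = 9/125, 1/5 · 4/25 = 4/125; summing to 27/125.
Normalising, the posterior is P(r = 1 | data) = 2/27, P(r = 2 | data) = 4/9, P(r = 3 | data) = 1/3, P(r = 4 | data) = 4/27.
Averaging over the posterior, P(white next | data) = (4/5)(2/27) + (3/5)(4/9) + (2/5)(1/3) + (1/5)(4/27) = 22/45.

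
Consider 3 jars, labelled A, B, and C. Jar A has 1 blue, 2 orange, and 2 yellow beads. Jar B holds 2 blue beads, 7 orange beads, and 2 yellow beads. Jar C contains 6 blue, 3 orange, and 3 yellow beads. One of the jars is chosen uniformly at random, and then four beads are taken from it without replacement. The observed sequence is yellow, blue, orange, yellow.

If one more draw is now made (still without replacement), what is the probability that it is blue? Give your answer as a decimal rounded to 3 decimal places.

Under each hypothesis, the probability of the observed sequence is: P(data | jar A) = (2/5)(1/4)(2/3)(1/2) = 0.033333; P(data | jar B) = (2/11)(2/10)(7/9)(1/8) = 0.0035354; P(data | jar C) = (3/12)(6/11)(3/10)(2/9) = 0.0090909.
Multiplying each by its prior: 1/3 · 0.033333 = 0.011111, 1/3 · 0.0035354 = 0.0011785, 1/3 · 0.0090909 = 0.0030303; these sum to 0.01532.
Dividing through by the total gives posterior P(jar A | data) = 0.72527, P(jar B | data) = 0.076923, P(jar C | data) = 0.1978.
So P(blue next | data) = Σ P(blue next | H) P(H | data) = (0)(0.72527) + (1/7)(0.076923) + (5/8)(0.1978) = 0.13462.

0.135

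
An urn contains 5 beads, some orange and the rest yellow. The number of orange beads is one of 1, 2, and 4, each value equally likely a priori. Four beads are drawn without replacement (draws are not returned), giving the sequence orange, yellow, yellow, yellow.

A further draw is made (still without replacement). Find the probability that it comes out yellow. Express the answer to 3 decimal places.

0.667

The likelihood of the observed sequence under each hypothesis: P(data | r = 1) = (1/5)(4/4)(3/3)(2/2) = 1/5; P(data | r = 2) = (2/5)(3/4)(2/3)(1/2) = 1/10; P(data | r = 4) = (4/5)(1/4)(0/3) = 0.
The prior-weighted likelihoods are 1/3 · 1/5 = 1/15, 1/3 · 1/10 = 1/30, 1/3 · 0 = 0; with total 1/10.
The posterior is then P(r = 1 | data) = 2/3, P(r = 2 | data) = 1/3, P(r = 4 | data) = 0.
Averaging over the posterior, P(yellow next | data) = (1)(2/3) + (0)(1/3) = 2/3.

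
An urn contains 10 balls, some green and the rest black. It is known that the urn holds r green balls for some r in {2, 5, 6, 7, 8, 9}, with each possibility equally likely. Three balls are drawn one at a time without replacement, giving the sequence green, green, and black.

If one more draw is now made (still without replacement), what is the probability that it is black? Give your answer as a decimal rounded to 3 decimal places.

For each hypothesis, P(data | H) works out to: P(data | r = 2) = (2/10)(1/9)(8/8) = 1/45; P(data | r = 5) = (5/10)(4/9)(5/8) = 5/36; P(data | r = 6) = (6/10)(5/9)(4/8) = 1/6; P(data | r = 7) = (7/10)(6/9)(3/8) = 7/40; P(data | r = 8) = (8/10)(7/9)(2/8) = 7/45; P(data | r = 9) = (9/10)(8/9)(1/8) = 1/10.
Weighting by the prior gives 1/6 · 1/45 = 1/270, 1/6 · 5/36 = 5/216, 1/6 · 1/6 = 1/36, 1/6 · 7/40 = 7/240, 1/6 · 7/45 = 7/270, 1/6 · 1/10 = 1/60; these sum to 91/720.
Dividing through by the total gives posterior P(r = 2 | data) = 8/273, P(r = 5 | data) = 50/273, P(r = 6 | data) = 20/91, P(r = 7 | data) = 3/13, P(r = 8 | data) = 8/39, P(r = 9 | data) = 12/91.
So P(black next | data) = Σ P(black next | H) P(H | data) = (1)(8/273) + (4/7)(50/273) + (3/7)(20/91) + (2/7)(3/13) + (1/7)(8/39) + (0)(12/91) = 206/637.

0.323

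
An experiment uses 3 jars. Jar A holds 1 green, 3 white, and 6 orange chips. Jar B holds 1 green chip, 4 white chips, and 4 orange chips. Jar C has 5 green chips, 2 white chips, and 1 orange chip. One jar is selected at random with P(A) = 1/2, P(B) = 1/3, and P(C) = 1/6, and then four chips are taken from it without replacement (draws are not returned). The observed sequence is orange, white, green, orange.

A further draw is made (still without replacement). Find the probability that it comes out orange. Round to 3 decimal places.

Under each hypothesis, the probability of the observed sequence is: P(data | jar A) = (6/10)(3/9)(1/8)(5/7) = 0.017857; P(data | jar B) = (4/9)(4/8)(1/7)(3/6) = 0.015873; P(data | jar C) = (1/8)(2/7)(5/6)(0/5) = 0.
The prior-weighted likelihoods are 1/2 · 0.017857 = 0.0089286, 1/3 · 0.015873 = 0.005291, 1/6 · 0 = 0; with total 0.01422.
The posterior is then P(jar A | data) = 0.62791, P(jar B | data) = 0.37209, P(jar C | data) = 0.
The predictive probability is P(orange next | data) = (2/3)(0.62791) + (2/5)(0.37209) = 0.56744.

0.567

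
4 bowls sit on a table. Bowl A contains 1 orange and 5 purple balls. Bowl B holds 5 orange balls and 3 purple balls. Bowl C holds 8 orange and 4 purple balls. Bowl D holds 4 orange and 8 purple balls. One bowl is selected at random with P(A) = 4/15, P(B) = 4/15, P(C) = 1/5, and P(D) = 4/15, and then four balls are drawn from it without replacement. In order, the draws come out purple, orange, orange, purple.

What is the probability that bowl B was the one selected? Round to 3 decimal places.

Under each hypothesis, the probability of the observed sequence is: P(data | bowl A) = (5/6)(1/5)(0/4) = 0; P(data | bowl B) = (3/8)(5/7)(4/6)(2/5) = 0.071429; P(data | bowl C) = (4/12)(8/11)(7/10)(3/9) = 0.056566; P(data | bowl D) = (8/12)(4/11)(3/10)(7/9) = 0.056566.
The prior-weighted likelihoods are 4/15 · 0 = 0, 4/15 · 0.071429 = 0.019048, 1/5 · 0.056566 = 0.011313, 4/15 · 0.056566 = 0.015084; these sum to 0.045445.
By Bayes' rule, P(bowl B | data) = (0.019048) / (0.045445) = 0.41914.

0.419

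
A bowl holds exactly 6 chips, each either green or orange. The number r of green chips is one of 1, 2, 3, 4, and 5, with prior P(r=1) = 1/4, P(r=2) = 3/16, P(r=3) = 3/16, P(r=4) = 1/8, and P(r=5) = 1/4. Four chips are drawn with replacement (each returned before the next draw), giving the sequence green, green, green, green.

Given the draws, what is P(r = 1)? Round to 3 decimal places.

0.001

For each hypothesis, P(data | H) works out to: P(data | r = 1) = (1/6)(1/6)(1/6)(1/6) = 0.0007716; P(data | r = 2) = (2/6)(2/6)(2/6)(2/6) = 0.012346; P(data | r = 3) = (3/6)(3/6)(3/6)(3/6) = 0.0625; P(data | r = 4) = (4/6)(4/6)(4/6)(4/6) = 0.19753; P(data | r = 5) = (5/6)(5/6)(5/6)(5/6) = 0.48225.
Weighting by the prior gives 1/4 · 0.0007716 = 0.0001929, 3/16 · 0.012346 = 0.0023148, 3/16 · 0.0625 = 0.011719, 1/8 · 0.19753 = 0.024691, 1/4 · 0.48225 = 0.12056; summing to 0.15948.
Therefore the posterior P(r = 1 | data) = (0.0001929) / (0.15948) = 0.0012096.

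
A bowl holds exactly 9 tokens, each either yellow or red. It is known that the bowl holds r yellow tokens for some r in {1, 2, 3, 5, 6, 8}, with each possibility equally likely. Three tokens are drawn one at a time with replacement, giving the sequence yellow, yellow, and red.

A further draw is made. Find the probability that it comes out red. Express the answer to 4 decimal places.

0.4211

Under each hypothesis, the probability of the observed sequence is: P(data | r = 1) = (1/9)(1/9)(8/9) = 0.010974; P(data | r = 2) = (2/9)(2/9)(7/9) = 0.038409; P(data | r = 3) = (3/9)(3/9)(6/9) = 0.074074; P(data | r = 5) = (5/9)(5/9)(4/9) = 0.13717; P(data | r = 6) = (6/9)(6/9)(3/9) = 0.14815; P(data | r = 8) = (8/9)(8/9)(1/9) = 0.087791.
Weighting by the prior gives 1/6 · 0.010974 = 0.001829, 1/6 · 0.038409 = 0.0064015, 1/6 · 0.074074 = 0.012346, 1/6 · 0.13717 = 0.022862, 1/6 · 0.14815 = 0.024691, 1/6 · 0.087791 = 0.014632; summing to 0.082762.
Dividing through by the total gives posterior P(r = 1 | data) = 0.022099, P(r = 2 | data) = 0.077348, P(r = 3 | data) = 0.14917, P(r = 5 | data) = 0.27624, P(r = 6 | data) = 0.29834, P(r = 8 | data) = 0.1768.
The predictive probability is P(red next | data) = (8/9)(0.022099) + (7/9)(0.077348) + (2/3)(0.14917) + (4/9)(0.27624) + (1/3)(0.29834) + (1/9)(0.1768) = 0.42112.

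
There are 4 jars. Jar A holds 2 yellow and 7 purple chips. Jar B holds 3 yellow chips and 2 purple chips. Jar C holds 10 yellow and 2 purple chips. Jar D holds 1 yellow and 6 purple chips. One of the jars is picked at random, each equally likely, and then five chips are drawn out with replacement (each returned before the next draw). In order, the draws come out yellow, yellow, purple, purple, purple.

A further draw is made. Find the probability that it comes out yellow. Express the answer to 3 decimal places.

The likelihood of the observed sequence under each hypothesis: P(data | jar A) = (2/9)(2/9)(7/9)(7/9)(7/9) = 0.023235; P(data | jar B) = (3/5)(3/5)(2/5)(2/5)(2/5) = 0.02304; P(data | jar C) = (10/12)(10/12)(2/12)(2/12)(2/12) = 0.003215; P(data | jar D) = (1/7)(1/7)(6/7)(6/7)(6/7) = 0.012852.
Multiplying each by its prior: 1/4 · 0.023235 = 0.0058087, 1/4 · 0.02304 = 0.00576, 1/4 · 0.003215 = 0.00080376, 1/4 · 0.012852 = 0.0032129; with total 0.015585.
The posterior is then P(jar A | data) = 0.3727, P(jar B | data) = 0.36958, P(jar C | data) = 0.051571, P(jar D | data) = 0.20615.
Averaging over the posterior, P(yellow next | data) = (2/9)(0.3727) + (3/5)(0.36958) + (5/6)(0.051571) + (1/7)(0.20615) = 0.37699.

0.377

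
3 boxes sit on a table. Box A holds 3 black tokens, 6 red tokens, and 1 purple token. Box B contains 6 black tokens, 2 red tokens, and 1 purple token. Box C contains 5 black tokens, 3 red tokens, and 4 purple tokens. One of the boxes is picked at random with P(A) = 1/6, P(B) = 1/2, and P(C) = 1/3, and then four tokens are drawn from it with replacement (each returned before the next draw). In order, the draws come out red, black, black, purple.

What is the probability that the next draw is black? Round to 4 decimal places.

Under each hypothesis, the probability of the observed sequence is: P(data | box A) = (6/10)(3/10)(3/10)(1/10) = 0.0054; P(data | box B) = (2/9)(6/9)(6/9)(1/9) = 0.010974; P(data | box C) = (3/12)(5/12)(5/12)(4/12) = 0.014468.
Multiplying each by its prior: 1/6 · 0.0054 = 0.0009, 1/2 · 0.010974 = 0.005487, 1/3 · 0.014468 = 0.0048225; with total 0.011209.
Dividing through by the total gives posterior P(box A | data) = 0.080289, P(box B | data) = 0.48949, P(box C | data) = 0.43022.
The predictive probability is P(black next | data) = (3/10)(0.080289) + (2/3)(0.48949) + (5/12)(0.43022) = 0.52967.

0.5297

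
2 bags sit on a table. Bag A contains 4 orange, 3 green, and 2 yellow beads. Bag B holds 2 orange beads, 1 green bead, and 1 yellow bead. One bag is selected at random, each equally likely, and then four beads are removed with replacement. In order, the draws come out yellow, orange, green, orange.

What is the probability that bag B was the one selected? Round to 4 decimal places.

Under each hypothesis, the probability of the observed sequence is: P(data | bag A) = (2/9)(4/9)(3/9)(4/9) = 0.014632; P(data | bag B) = (1/4)(2/4)(1/4)(2/4) = 0.015625.
Multiplying each by its prior: 1/2 · 0.014632 = 0.007316, 1/2 · 0.015625 = 0.0078125; with total 0.015128.
Hence P(bag B | data) = (0.0078125) / (0.015128) = 0.51641.

0.5164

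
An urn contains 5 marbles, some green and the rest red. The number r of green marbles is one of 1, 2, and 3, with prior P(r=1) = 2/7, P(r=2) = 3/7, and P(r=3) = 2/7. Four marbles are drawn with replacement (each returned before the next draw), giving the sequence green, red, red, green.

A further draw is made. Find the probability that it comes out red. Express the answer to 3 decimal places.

0.562

Compute the likelihood of the observed sequence for each case: P(data | r = 1) = (1/5)(4/5)(4/5)(1/5) = 0.0256; P(data | r = 2) = (2/5)(3/5)(3/5)(2/5) = 0.0576; P(data | r = 3) = (3/5)(2/5)(2/5)(3/5) = 0.0576.
Weighting by the prior gives 2/7 · 0.0256 = 0.0073143, 3/7 · 0.0576 = 0.024686, 2/7 · 0.0576 = 0.016457; with total 0.048457.
Dividing through by the total gives posterior P(r = 1 | data) = 0.15094, P(r = 2 | data) = 0.50943, P(r = 3 | data) = 0.33962.
Averaging over the posterior, P(red next | data) = (4/5)(0.15094) + (3/5)(0.50943) + (2/5)(0.33962) = 0.56226.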